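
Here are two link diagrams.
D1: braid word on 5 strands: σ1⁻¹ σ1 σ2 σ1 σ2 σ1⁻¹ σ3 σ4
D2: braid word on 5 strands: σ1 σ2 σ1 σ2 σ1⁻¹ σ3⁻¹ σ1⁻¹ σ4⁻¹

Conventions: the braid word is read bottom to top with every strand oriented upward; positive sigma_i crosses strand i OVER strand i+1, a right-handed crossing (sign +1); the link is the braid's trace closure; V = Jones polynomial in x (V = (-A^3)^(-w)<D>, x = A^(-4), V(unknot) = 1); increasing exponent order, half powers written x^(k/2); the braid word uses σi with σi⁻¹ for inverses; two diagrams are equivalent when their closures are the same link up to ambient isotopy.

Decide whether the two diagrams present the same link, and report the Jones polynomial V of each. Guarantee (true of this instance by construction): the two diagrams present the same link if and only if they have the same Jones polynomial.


equivalent: yes
V(D1) = 1  (w +4, c 8, <D> = A^12)
D2 (bracket 1; 8 crossings at w = 0): V = 1
why: D2 (8 crossings) and D1 (8) are Markov-related braid presentations


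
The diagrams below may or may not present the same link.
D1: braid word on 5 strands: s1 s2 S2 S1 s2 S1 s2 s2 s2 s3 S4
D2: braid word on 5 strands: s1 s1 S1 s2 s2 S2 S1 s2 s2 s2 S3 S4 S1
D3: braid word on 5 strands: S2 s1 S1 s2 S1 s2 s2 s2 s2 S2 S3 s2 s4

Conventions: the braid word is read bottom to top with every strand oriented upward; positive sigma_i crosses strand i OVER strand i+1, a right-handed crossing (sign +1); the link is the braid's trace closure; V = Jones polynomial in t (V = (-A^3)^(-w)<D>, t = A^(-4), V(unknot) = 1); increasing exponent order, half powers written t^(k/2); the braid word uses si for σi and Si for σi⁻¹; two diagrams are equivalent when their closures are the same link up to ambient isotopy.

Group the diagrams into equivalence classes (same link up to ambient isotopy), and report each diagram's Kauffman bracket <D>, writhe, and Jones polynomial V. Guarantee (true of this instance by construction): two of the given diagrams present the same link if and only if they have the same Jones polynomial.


classes: {D1, D2, D3}
V(D1) = -t^(3/2) - t^(7/2) + t^(9/2) - t^(11/2)  [11 crossings, <D> = A^-13 - A^-9 + A^-5 + A^3, w = +3]
V(D2) = -t^(3/2) - t^(7/2) + t^(9/2) - t^(11/2)  (w +1, c 13, <D> = A^-19 - A^-15 + A^-11 + A^-3)
V(D3) = -t^(3/2) - t^(7/2) + t^(9/2) - t^(11/2)  (w +3, c 13, <D> = A^-13 - A^-9 + A^-5 + A^3)
insight: one V(t) for all 3 diagrams — one class (guaranteed)


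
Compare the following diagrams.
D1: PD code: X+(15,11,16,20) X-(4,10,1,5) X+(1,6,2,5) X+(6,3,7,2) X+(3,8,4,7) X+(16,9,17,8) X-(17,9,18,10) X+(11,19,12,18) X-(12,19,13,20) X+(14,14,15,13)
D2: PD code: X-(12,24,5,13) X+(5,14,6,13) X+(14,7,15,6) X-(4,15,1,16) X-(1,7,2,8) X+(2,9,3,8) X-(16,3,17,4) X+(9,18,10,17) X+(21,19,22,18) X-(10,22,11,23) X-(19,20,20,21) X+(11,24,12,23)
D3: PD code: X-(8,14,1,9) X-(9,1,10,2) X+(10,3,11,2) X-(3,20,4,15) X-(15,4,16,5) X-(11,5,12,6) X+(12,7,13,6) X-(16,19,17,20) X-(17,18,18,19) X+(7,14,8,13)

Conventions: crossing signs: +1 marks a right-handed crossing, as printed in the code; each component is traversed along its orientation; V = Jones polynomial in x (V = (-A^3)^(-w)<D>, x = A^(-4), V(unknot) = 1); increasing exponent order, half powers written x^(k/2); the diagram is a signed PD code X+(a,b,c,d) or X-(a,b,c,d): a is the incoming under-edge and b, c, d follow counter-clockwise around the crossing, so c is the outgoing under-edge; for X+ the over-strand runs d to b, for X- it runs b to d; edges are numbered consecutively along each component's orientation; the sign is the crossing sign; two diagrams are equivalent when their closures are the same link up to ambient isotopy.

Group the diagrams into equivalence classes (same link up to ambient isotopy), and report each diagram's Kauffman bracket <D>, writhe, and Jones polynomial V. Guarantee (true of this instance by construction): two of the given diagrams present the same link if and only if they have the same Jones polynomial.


equivalence classes: {D1} | {D2} | {D3}
D1 (bracket 1 + A^4 + A^8 + A^12; 10 crossings at w = +4): V = 1 + x + x^2 + x^3
D2 (bracket A^-8 + 2 + A^8; 12 crossings at w = 0): V = x^-2 + 2 + x^2
D3 (bracket A^-12 + A^-8 + A^-4 + 1; 10 crossings at w = -4): V = x^-3 + x^-2 + x^-1 + 1
key observation: 3 classes among 3 diagrams; unequal V(x) rules out equality


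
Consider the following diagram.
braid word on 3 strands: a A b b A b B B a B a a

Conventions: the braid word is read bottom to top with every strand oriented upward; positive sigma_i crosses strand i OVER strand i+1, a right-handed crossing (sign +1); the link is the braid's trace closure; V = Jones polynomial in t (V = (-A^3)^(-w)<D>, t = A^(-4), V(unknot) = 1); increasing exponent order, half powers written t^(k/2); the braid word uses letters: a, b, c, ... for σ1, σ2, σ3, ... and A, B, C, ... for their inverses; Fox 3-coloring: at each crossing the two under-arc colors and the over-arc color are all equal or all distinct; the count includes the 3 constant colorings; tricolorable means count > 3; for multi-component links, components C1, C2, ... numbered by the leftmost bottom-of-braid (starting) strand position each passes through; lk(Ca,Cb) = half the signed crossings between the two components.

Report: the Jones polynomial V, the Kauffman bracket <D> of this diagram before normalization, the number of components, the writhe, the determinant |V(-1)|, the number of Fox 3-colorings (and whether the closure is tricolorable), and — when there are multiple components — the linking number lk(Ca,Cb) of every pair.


Jones polynomial: V(t) = t^-1 - 1 + 2t - 2t^2 + 2t^3 - 2t^4 + t^5
<D> = A^-14 - 2A^-10 + 2A^-6 - 2A^-2 + 2A^2 - A^6 + A^10; writhe +2
components 1, writhe +2 (12 crossings)
3-colorings: 3 of 3^12, det 11 — not tricolorable
note: w = +2 (over 12 crossings) is diagram-only; (-A^3)^(-2) removes it from V


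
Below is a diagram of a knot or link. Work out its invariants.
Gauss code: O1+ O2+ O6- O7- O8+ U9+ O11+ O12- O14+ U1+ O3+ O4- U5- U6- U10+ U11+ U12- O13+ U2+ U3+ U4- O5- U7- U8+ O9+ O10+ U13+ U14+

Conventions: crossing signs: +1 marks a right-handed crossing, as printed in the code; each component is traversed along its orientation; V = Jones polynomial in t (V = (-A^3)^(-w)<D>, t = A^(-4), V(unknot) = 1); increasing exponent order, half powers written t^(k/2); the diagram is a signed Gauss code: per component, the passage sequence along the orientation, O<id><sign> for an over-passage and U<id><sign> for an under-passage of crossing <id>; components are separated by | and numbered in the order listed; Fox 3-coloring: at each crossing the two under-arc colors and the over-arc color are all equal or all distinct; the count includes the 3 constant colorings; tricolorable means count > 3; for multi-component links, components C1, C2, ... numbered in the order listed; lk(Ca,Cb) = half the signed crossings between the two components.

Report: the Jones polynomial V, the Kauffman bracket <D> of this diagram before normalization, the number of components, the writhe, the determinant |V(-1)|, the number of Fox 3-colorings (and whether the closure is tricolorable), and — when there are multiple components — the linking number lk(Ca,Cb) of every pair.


V = t - t^2 + 2t^3 - t^4 + t^5 - t^6
<D> = -A^-12 + A^-8 - A^-4 + 2 - A^4 + A^8 (w = +4)
1 component over 14 crossings, w = +4
3 Fox colorings among 3^14, |V(-1)| = 7: not tricolorable
why: V spans 5 powers of t: at least 5 crossings in any diagram


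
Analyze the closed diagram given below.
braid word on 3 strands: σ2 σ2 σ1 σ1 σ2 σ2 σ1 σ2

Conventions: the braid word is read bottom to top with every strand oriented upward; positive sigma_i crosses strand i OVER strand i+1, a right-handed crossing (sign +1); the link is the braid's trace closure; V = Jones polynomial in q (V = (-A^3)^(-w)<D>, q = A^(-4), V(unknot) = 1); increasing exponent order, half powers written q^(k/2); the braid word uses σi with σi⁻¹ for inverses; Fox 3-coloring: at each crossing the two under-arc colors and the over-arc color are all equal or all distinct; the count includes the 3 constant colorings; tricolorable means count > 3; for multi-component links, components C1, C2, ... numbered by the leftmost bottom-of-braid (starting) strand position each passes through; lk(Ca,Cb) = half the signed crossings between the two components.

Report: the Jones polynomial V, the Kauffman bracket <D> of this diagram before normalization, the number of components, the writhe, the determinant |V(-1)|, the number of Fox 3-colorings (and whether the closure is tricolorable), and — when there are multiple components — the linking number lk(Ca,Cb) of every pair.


Jones polynomial: V(q) = q^3 + q^5 - q^8
<D> = -A^-8 + A^4 + A^12; writhe +8
components 1, writhe +8 (8 crossings)
3-colorings: 9 of 3^8, det 3 — tricolorable
note: the span of V is 5, forcing >= 5 crossings in any diagram


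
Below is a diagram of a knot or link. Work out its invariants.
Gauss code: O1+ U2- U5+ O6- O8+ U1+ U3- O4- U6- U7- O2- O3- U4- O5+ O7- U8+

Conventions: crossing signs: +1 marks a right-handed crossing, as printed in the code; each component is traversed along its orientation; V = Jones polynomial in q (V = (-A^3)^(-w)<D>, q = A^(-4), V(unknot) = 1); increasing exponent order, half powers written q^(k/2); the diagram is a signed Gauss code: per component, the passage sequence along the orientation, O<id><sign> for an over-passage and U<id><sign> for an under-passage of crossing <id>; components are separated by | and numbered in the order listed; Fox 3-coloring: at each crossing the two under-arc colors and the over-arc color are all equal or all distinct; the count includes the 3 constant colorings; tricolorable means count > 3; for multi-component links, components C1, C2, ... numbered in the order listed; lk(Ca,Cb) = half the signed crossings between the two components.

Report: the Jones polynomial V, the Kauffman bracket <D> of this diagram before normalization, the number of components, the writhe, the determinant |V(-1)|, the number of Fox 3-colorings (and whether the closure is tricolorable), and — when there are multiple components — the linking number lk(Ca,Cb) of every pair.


Jones polynomial: V(q) = -q^-5 + q^-4 - q^-3 + 2q^-2 - q^-1 + 2 - q
<D> = -A^-10 + 2A^-6 - A^-2 + 2A^2 - A^6 + A^10 - A^14; writhe -2
components 1, writhe -2 (8 crossings)
3-colorings: 9 of 3^8, det 9 — tricolorable
note: det 9 = |V(-1)|; divisible by 3, so tricolorable


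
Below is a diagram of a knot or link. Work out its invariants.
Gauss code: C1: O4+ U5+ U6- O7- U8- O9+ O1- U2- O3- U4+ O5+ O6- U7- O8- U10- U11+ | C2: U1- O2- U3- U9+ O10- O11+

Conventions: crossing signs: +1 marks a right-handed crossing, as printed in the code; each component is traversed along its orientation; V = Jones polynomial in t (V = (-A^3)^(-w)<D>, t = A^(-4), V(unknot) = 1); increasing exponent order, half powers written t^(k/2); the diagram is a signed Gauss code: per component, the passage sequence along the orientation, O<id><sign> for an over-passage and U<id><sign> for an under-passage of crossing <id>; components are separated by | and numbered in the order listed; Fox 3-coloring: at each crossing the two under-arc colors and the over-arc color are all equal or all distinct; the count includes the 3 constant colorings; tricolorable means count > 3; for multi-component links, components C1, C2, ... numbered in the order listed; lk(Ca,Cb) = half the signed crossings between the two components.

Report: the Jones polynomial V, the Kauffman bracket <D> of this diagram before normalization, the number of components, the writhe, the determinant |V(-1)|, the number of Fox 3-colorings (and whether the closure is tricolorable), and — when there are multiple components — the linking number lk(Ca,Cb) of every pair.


Jones polynomial: V(t) = -t^(-5/2) - t^(-1/2)
<D> = A^-7 + A; writhe -3
components 2, writhe -3 (11 crossings)
linking number lk(C1,C2) = -1
3-colorings: 3 of 3^11, det 2 — not tricolorable
note: the span of V is 2, within the link bound 11 + 2 - 1


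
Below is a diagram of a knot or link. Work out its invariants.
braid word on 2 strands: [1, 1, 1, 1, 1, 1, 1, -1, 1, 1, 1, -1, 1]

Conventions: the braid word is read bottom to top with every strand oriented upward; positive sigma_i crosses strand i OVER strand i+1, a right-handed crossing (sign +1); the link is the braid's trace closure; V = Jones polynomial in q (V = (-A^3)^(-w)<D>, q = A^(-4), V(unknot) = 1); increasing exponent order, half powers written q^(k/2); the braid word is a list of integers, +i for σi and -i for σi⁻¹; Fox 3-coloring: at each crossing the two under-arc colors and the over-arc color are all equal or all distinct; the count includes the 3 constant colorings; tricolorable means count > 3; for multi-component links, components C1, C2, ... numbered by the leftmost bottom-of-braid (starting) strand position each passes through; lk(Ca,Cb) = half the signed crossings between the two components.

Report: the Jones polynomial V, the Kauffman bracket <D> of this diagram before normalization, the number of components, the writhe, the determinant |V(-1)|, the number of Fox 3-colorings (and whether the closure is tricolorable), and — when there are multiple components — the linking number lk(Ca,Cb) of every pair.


V(q) = q^4 + q^6 - q^7 + q^8 - q^9 + q^10 - q^11 + q^12 - q^13
bracket: A^-25 - A^-21 + A^-17 - A^-13 + A^-9 - A^-5 + A^-1 - A^3 - A^11, w = +9
1 component, writhe +9, over 13 crossings
det 9, colorings 9 of 3^13 — tricolorable
observation: w = +9 (over 13 crossings) is diagram-only; (-A^3)^(-9) removes it from V


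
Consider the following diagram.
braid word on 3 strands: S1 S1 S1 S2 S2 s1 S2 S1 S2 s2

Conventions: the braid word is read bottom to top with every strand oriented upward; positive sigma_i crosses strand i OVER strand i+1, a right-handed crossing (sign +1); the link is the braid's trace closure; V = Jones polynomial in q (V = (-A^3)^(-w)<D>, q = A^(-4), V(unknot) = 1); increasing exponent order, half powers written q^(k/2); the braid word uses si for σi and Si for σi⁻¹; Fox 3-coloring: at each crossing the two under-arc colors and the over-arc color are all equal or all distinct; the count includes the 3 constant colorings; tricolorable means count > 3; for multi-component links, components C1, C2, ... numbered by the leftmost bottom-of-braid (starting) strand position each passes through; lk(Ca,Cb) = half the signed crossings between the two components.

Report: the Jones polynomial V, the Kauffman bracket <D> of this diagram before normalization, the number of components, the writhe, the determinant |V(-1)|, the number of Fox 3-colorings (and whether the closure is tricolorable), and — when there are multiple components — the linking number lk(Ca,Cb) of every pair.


V(q) = -q^-9 + 2q^-8 - 3q^-7 + 3q^-6 - 3q^-5 + 3q^-4 - q^-3 + q^-2
bracket: A^-10 - A^-6 + 3A^-2 - 3A^2 + 3A^6 - 3A^10 + 2A^14 - A^18, w = -6
1 component, writhe -6, over 10 crossings
det 17, colorings 3 of 3^10 — not tricolorable
observation: V spans 7 powers of q: at least 7 crossings in any diagram


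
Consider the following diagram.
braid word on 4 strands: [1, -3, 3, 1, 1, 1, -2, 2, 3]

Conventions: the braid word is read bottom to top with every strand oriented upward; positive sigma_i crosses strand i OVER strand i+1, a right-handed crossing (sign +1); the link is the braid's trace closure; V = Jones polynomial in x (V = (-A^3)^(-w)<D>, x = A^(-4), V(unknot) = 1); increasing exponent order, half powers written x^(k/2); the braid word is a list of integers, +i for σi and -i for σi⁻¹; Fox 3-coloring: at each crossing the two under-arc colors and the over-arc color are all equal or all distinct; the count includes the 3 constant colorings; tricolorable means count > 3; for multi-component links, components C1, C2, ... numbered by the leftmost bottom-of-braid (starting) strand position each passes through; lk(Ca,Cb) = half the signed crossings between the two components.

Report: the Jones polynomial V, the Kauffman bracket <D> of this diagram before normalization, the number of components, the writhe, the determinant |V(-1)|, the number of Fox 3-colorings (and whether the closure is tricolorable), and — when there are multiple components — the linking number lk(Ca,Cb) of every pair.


V = x + x^2 + x^3 + x^6
<D> = -A^-9 - A^3 - A^7 - A^11 (w = +5)
3 components over 9 crossings, w = +5
lk(C1,C2): +2
lk(C1,C3) = 0
linking number lk(C2,C3) = 0
9 Fox colorings among 3^9, |V(-1)| = 0: tricolorable
why: the span of V is 5, within the link bound 9 + 3 - 1


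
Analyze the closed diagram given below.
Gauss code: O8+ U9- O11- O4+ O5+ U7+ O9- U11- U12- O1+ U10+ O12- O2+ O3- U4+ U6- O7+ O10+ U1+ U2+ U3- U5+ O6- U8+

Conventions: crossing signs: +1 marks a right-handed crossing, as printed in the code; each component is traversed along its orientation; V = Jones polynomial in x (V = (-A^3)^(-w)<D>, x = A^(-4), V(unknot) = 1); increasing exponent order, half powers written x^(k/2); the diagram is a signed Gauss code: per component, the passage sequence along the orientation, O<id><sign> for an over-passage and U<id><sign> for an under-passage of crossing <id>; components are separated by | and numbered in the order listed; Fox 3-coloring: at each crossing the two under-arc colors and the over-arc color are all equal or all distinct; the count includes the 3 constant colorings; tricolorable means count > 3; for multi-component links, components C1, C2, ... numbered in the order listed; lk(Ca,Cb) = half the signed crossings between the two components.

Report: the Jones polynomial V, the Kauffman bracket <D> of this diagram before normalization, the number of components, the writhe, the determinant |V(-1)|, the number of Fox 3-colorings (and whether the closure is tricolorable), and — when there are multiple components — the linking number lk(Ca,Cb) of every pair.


V(x) = -x^-3 + 3x^-2 - 3x^-1 + 4 - 4x + 3x^2 - 2x^3 + x^4
bracket: A^-10 - 2A^-6 + 3A^-2 - 4A^2 + 4A^6 - 3A^10 + 3A^14 - A^18, w = +2
1 component, writhe +2, over 12 crossings
det 21, colorings 9 of 3^12 — tricolorable
observation: w = +2 (over 12 crossings) is diagram-only; (-A^3)^(-2) removes it from V


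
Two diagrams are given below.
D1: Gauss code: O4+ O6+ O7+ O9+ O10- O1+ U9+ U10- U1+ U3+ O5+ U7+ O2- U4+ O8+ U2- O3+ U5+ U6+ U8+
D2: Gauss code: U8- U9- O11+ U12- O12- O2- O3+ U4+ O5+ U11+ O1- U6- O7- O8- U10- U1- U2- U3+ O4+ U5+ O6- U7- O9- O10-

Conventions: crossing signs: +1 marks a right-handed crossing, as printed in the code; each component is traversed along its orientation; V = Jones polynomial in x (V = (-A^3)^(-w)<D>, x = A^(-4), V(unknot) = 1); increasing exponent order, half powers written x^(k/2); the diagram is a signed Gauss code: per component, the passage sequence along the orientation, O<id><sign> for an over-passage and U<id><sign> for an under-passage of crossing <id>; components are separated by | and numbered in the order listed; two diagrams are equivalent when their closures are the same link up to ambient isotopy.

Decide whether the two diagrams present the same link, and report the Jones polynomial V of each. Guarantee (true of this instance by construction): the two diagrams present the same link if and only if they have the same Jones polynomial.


equivalent: no
V(D1) = x - x^2 + 2x^3 - x^4 + x^5 - x^6  (w +6, c 10, <D> = -A^-6 + A^-2 - A^2 + 2A^6 - A^10 + A^14)
D2 (bracket -A^-20 + 2A^-16 - 2A^-12 + 4A^-8 - 4A^-4 + 4 - 3A^4 + 2A^8 - A^12; 12 crossings at w = -4): V = -x^-6 + 2x^-5 - 3x^-4 + 4x^-3 - 4x^-2 + 4x^-1 - 2 + 2x - x^2
why: V(x) takes 2 values over 2 diagrams, fixing the grouping


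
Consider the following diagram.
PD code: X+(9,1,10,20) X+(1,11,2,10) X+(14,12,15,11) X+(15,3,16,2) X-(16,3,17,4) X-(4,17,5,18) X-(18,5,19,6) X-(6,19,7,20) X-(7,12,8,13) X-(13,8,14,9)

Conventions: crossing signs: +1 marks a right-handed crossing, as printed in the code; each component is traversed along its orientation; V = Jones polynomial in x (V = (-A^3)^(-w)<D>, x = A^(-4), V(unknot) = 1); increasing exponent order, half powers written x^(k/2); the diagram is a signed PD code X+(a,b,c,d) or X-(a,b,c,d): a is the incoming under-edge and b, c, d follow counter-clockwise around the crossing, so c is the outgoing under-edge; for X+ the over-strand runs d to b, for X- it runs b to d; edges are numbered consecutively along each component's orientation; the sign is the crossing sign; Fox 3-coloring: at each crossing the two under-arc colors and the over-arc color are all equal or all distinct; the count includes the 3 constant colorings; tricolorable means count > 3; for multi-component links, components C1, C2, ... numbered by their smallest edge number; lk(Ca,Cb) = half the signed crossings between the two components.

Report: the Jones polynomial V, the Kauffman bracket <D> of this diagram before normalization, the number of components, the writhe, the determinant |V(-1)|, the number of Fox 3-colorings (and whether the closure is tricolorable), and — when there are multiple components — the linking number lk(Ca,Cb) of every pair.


V = x^-5 - 2x^-4 + 2x^-3 - 2x^-2 + 2x^-1 - 1 + x
<D> = A^-10 - A^-6 + 2A^-2 - 2A^2 + 2A^6 - 2A^10 + A^14 (w = -2)
1 component over 10 crossings, w = -2
3 Fox colorings among 3^10, |V(-1)| = 11: not tricolorable
why: det 11 = |V(-1)|; not divisible by 3, so not tricolorable


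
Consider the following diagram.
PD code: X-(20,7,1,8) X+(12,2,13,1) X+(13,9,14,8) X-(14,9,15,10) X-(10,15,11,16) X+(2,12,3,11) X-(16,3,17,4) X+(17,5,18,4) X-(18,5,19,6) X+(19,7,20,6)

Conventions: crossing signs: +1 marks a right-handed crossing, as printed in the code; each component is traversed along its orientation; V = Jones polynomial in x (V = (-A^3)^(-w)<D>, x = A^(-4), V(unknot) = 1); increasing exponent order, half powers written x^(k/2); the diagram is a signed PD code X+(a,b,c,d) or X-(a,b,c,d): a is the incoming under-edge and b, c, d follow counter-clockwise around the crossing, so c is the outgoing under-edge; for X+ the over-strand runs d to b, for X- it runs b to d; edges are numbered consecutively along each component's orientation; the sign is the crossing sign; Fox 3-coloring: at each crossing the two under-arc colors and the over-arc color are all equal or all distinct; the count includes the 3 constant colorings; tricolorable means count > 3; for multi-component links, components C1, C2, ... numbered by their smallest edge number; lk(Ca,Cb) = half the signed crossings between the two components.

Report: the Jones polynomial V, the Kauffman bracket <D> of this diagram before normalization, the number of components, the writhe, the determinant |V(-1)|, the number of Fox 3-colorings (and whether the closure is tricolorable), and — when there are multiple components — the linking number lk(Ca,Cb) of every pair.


V = x^-2 - x^-1 + 1 - x + x^2
<D> = A^-8 - A^-4 + 1 - A^4 + A^8 (w = 0)
1 component over 10 crossings, w = 0
3 Fox colorings among 3^10, |V(-1)| = 5: not tricolorable
why: the span of V is 4, forcing >= 4 crossings in any diagram


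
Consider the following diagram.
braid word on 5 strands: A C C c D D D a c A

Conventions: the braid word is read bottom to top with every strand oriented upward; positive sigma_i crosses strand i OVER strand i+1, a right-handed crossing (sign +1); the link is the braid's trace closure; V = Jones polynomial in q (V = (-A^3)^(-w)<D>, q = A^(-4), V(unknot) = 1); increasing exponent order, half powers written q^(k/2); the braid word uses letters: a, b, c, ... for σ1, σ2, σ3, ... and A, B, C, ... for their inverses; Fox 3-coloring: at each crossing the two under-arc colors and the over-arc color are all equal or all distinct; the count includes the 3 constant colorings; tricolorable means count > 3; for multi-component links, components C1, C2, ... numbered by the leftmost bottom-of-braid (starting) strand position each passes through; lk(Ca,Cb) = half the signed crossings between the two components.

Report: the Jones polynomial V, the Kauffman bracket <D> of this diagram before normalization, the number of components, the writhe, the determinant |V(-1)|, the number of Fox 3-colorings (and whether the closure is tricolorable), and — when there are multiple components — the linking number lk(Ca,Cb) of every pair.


V(q) = -q^-5 - q^-4 + q^-3 + 2q^-2 + 2q^-1 + 1
bracket: A^-12 + 2A^-8 + 2A^-4 + 1 - A^4 - A^8, w = -4
3 components, writhe -4, over 10 crossings
lk(C1,C2) = 0
linking number lk(C1,C3) = 0
lk(C2,C3): 0
det 0, colorings 81 of 3^10 — tricolorable
observation: all 3 components of this link are unlinked algebraically


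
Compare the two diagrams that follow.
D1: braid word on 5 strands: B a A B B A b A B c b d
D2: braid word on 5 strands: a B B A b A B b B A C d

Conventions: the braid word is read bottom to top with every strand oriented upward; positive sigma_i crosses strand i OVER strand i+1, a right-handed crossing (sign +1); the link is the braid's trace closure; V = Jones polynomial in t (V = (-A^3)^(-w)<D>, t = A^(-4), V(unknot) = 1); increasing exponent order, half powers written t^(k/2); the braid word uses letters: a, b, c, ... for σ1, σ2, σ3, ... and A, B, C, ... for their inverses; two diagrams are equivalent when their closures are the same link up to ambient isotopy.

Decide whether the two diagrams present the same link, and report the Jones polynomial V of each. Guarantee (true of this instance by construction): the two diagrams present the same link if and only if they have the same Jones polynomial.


equivalent: yes
D1 (bracket A^-2 - A^2 + 2A^6 - A^10 + A^14 - A^18; 12 crossings at w = -2): V = -t^-6 + t^-5 - t^-4 + 2t^-3 - t^-2 + t^-1
V(D2) = -t^-6 + t^-5 - t^-4 + 2t^-3 - t^-2 + t^-1  [12 crossings, <D> = A^-8 - A^-4 + 2 - A^4 + A^8 - A^12, w = -4]
observation: all 2 diagrams share one V(t), hence one class


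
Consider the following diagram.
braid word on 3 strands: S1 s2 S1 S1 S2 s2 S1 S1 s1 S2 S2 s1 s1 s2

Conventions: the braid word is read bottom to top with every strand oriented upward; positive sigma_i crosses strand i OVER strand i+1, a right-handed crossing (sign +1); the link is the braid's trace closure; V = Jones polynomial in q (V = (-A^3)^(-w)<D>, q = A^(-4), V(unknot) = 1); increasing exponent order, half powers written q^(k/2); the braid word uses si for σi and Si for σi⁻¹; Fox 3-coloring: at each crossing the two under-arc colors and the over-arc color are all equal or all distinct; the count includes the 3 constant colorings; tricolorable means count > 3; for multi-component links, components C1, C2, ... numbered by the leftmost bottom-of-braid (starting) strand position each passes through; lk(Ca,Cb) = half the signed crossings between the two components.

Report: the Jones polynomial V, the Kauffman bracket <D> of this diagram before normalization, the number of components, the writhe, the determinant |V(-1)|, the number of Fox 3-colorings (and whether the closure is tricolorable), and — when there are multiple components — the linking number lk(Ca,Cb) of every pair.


V(q) = -q^-6 + 3q^-5 - 5q^-4 + 6q^-3 - 6q^-2 + 6q^-1 - 4 + 3q - q^2
bracket: -A^-14 + 3A^-10 - 4A^-6 + 6A^-2 - 6A^2 + 6A^6 - 5A^10 + 3A^14 - A^18, w = -2
1 component, writhe -2, over 14 crossings
det 35, colorings 3 of 3^14 — not tricolorable
observation: free reduction leaves σ1⁻¹ σ2 σ1⁻¹ σ1⁻¹ σ1⁻¹ σ2⁻¹ σ2⁻¹ σ1 σ1 σ2 of the original 14 letters


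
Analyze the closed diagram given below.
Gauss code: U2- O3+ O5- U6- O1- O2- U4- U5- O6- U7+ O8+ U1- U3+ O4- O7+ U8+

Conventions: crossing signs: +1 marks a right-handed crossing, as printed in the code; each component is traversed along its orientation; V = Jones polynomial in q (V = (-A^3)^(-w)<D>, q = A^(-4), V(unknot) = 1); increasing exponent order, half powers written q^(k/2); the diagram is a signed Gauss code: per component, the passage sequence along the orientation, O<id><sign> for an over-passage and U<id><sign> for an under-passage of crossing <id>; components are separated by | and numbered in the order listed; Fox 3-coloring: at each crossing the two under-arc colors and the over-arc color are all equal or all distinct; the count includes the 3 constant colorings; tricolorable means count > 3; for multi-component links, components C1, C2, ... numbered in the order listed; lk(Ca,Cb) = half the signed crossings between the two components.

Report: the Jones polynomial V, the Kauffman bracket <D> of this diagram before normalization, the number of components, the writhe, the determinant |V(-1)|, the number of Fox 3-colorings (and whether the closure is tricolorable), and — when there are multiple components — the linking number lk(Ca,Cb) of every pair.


Jones polynomial: V(q) = -q^-5 + q^-4 - q^-3 + 2q^-2 - q^-1 + 2 - q
<D> = -A^-10 + 2A^-6 - A^-2 + 2A^2 - A^6 + A^10 - A^14; writhe -2
components 1, writhe -2 (8 crossings)
3-colorings: 9 of 3^8, det 9 — tricolorable
note: w = -2 shifts under R1 moves; the (-A^3)^(2) factor cancels that in V


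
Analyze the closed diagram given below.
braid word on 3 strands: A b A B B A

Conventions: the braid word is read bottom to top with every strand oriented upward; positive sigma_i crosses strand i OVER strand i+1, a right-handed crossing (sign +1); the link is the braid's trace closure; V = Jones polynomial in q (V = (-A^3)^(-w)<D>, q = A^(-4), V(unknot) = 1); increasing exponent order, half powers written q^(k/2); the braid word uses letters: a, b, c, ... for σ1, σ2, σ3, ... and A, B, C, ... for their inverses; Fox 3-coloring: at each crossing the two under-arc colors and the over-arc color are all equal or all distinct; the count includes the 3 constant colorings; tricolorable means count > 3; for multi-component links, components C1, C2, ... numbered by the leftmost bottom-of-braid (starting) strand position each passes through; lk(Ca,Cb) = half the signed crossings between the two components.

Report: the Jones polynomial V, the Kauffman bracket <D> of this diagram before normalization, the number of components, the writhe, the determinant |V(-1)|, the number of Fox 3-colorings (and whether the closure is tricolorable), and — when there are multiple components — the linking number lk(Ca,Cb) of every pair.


Jones polynomial: V(q) = -q^-6 + q^-5 - q^-4 + 2q^-3 - q^-2 + q^-1
<D> = A^-8 - A^-4 + 2 - A^4 + A^8 - A^12; writhe -4
components 1, writhe -4 (6 crossings)
3-colorings: 3 of 3^6, det 7 — not tricolorable
note: |V(-1)| = 7: so not tricolorable, since 3 does not divide 7


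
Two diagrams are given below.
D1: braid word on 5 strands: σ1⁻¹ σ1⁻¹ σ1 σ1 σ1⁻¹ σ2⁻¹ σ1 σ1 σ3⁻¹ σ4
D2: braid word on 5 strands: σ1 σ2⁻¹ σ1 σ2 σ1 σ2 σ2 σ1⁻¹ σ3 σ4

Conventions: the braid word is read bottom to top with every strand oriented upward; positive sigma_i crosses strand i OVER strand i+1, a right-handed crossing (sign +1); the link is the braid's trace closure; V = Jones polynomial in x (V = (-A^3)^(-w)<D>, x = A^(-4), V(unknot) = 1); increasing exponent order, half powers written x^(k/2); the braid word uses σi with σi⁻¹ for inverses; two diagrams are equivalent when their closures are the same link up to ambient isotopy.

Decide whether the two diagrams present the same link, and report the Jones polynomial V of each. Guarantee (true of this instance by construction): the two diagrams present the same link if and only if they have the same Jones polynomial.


same link: no
V(D1) = 1  [10 crossings, <D> = 1, w = 0]
V(D2) = x + x^3 - x^4  (w +6, c 10, <D> = -A^2 + A^6 + A^14)
note: 2 classes among 2 diagrams; unequal V(x) rules out equality


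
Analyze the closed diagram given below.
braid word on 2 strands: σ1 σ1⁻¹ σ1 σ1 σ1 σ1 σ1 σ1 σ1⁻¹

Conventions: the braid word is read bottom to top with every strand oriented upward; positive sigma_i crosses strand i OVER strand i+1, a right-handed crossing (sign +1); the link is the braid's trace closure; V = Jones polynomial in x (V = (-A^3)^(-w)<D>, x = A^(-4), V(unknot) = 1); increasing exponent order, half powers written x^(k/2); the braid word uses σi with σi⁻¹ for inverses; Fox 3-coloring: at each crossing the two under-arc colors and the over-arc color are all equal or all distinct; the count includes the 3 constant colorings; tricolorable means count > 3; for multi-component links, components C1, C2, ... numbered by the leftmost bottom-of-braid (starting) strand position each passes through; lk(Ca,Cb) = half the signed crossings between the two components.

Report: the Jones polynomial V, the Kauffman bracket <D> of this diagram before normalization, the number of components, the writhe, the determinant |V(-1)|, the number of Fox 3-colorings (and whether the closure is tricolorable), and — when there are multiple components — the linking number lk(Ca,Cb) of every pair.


Jones polynomial: V(x) = x^2 + x^4 - x^5 + x^6 - x^7
<D> = A^-13 - A^-9 + A^-5 - A^-1 - A^7; writhe +5
components 1, writhe +5 (9 crossings)
3-colorings: 3 of 3^9, det 5 — not tricolorable
note: V spans 5 powers of x: at least 5 crossings in any diagram


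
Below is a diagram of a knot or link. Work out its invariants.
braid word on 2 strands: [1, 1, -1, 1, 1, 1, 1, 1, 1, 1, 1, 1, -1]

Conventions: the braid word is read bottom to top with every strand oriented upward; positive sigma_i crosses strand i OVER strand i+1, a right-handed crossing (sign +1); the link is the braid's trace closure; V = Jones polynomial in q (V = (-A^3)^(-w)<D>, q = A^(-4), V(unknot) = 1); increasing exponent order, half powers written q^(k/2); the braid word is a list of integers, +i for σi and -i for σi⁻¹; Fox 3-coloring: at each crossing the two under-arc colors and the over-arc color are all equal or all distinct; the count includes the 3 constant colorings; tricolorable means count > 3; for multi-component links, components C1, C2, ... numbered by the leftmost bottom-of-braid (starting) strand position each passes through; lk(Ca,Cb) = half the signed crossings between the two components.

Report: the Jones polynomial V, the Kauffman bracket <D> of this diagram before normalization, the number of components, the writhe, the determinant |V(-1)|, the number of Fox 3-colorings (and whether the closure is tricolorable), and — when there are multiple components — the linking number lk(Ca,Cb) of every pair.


V = q^4 + q^6 - q^7 + q^8 - q^9 + q^10 - q^11 + q^12 - q^13
<D> = A^-25 - A^-21 + A^-17 - A^-13 + A^-9 - A^-5 + A^-1 - A^3 - A^11 (w = +9)
1 component over 13 crossings, w = +9
9 Fox colorings among 3^13, |V(-1)| = 9: tricolorable
why: w = +9 shifts under R1 moves; the (-A^3)^(-9) factor cancels that in V


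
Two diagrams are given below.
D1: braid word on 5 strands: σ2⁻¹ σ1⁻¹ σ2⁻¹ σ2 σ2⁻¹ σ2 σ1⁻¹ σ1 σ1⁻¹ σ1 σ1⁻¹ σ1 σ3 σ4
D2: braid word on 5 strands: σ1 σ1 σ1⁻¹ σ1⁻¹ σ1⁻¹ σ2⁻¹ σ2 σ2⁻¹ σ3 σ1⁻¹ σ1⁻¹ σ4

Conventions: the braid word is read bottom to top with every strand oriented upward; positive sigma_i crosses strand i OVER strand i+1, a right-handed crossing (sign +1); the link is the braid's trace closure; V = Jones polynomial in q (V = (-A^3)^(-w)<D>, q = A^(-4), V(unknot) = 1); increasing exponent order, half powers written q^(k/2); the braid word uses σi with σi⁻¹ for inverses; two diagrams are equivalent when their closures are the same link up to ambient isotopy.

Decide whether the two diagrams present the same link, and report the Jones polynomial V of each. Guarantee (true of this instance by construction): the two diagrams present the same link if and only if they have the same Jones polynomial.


equivalent: no
V(D1) = 1  (w 0, c 14, <D> = 1)
V(D2) = -q^-4 + q^-3 + q^-1  [12 crossings, <D> = A^-2 + A^6 - A^10, w = -2]
key observation: comparing 2 Jones polynomials yields 2 groups


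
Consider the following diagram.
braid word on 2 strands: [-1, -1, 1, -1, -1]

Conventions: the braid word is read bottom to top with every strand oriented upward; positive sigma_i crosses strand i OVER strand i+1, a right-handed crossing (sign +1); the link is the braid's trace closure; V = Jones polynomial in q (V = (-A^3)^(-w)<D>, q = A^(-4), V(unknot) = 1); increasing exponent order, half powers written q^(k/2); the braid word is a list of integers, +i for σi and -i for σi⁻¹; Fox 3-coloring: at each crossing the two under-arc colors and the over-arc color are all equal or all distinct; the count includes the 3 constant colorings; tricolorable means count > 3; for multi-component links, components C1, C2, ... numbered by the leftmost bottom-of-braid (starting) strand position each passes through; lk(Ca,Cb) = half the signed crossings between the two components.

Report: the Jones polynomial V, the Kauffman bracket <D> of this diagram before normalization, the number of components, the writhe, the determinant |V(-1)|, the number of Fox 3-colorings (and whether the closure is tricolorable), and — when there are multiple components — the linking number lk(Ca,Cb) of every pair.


Jones polynomial: V(q) = -q^-4 + q^-3 + q^-1
<D> = -A^-5 - A^3 + A^7; writhe -3
components 1, writhe -3 (5 crossings)
3-colorings: 9 of 3^5, det 3 — tricolorable
note: w = -3 shifts under R1 moves; the (-A^3)^(3) factor cancels that in V


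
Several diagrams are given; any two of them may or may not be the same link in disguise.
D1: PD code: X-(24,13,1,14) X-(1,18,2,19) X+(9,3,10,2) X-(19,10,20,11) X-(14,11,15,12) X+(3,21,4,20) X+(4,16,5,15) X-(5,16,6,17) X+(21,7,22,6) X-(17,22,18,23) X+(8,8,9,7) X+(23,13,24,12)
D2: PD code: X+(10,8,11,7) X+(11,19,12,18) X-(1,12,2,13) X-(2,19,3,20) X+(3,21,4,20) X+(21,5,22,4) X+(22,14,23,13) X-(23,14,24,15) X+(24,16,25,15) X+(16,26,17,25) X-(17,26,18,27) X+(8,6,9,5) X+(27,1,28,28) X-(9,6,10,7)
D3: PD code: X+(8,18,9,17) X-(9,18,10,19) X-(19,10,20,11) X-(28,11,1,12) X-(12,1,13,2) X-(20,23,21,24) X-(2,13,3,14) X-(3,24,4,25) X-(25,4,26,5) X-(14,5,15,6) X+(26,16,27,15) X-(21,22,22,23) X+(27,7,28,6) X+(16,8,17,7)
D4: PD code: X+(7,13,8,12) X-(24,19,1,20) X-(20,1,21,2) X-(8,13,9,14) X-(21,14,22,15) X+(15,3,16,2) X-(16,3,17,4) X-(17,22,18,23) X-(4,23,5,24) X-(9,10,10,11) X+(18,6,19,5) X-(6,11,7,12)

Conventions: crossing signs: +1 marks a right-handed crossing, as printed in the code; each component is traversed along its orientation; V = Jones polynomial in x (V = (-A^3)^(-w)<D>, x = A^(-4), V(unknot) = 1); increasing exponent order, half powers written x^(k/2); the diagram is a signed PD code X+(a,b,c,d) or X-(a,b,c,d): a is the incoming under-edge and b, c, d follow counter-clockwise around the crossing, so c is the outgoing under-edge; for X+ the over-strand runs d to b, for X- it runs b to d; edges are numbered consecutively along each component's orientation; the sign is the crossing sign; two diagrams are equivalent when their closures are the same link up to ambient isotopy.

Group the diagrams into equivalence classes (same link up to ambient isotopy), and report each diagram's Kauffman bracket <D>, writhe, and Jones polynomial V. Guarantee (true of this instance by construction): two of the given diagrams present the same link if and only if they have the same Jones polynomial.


classes: {D1} | {D2} | {D3, D4}
V(D1) = -x^-3 + 2x^-2 - 2x^-1 + 3 - 2x + 2x^2 - x^3  [12 crossings, <D> = -A^-12 + 2A^-8 - 2A^-4 + 3 - 2A^4 + 2A^8 - A^12, w = 0]
V(D2) = 1  [14 crossings, <D> = A^12, w = +4]
D3 (bracket A^-14 - A^-10 + 2A^-6 - A^-2 + A^2 - A^6; 14 crossings at w = -6): V = -x^-6 + x^-5 - x^-4 + 2x^-3 - x^-2 + x^-1
V(D4) = -x^-6 + x^-5 - x^-4 + 2x^-3 - x^-2 + x^-1  [12 crossings, <D> = A^-14 - A^-10 + 2A^-6 - A^-2 + A^2 - A^6, w = -6]
note: comparing 4 Jones polynomials yields 3 groups


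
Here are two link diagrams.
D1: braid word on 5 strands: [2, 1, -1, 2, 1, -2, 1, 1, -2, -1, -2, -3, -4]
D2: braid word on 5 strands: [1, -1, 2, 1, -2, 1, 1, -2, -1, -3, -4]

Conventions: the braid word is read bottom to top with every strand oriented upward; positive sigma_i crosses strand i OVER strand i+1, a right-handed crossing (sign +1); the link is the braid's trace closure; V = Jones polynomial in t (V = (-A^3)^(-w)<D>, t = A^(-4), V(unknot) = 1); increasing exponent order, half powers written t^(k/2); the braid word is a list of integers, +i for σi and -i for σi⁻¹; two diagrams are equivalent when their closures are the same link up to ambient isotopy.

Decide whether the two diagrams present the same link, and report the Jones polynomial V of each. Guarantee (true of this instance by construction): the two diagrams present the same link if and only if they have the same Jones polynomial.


equivalent: yes
V(D1) = -t^(-3/2) - 2t^(1/2) + t^(3/2) - t^(5/2) + t^(7/2)  (w -1, c 13, <D> = -A^-17 + A^-13 - A^-9 + 2A^-5 + A^3)
D2 (bracket -A^-17 + A^-13 - A^-9 + 2A^-5 + A^3; 11 crossings at w = -1): V = -t^(-3/2) - 2t^(1/2) + t^(3/2) - t^(5/2) + t^(7/2)
why: D2 (11 crossings) and D1 (13) are Markov-related braid presentations
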